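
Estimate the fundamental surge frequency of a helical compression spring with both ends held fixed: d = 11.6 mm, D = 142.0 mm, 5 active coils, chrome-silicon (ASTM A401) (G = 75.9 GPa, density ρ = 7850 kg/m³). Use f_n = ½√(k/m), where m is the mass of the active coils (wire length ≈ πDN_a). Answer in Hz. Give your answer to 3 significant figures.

40.3 Hz

k = Gd⁴/(8D³N_a) = (75.9×10³)(11.6⁴)/(8·142.0³·5) = 11.999 N/mm = 11999 N/m
Wire length L = πDN_a = π·142.0·5 = 2230.5 mm
m = ρ·(πd²/4)·L = 7850 × 105.68×10⁻⁶ m² × 2.2305 m = 1.8505 kg
f_n = ½√(k/m) = 0.5·√(11999/1.8505) = 0.5·√(6484.3) = 40.263 Hz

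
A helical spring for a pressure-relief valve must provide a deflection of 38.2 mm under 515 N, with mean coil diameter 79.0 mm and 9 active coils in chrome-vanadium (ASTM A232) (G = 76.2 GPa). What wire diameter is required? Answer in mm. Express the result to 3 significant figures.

Required rate k = F/δ = 515/38.2 = 13.482 N/mm
d = (8D³N_a·k / G)^(1/4) = (8·79.0³·9·13.482 / (76.2×10³))^0.25
  = (6280.6)^0.25 = 8.9023 mm

8.90 mm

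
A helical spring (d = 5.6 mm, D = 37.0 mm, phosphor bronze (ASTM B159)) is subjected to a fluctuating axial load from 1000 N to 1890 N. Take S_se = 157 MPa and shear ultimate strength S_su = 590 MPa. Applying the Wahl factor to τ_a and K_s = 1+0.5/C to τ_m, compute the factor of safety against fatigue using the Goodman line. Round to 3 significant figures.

C = D/d = 37.0/5.6 = 6.6071; K_W = (4C−1)/(4C−4)+0.615/C = 1.2268; K_s = 1+0.5/C = 1.0757
F_a = (F_max−F_min)/2 = 445 N; F_m = (F_max+F_min)/2 = 1445 N
τ_a = K_W·8F_aD/(πd³) = 1.2268 × 238.75 = 292.9 MPa
τ_m = K_s·8F_mD/(πd³) = 1.0757 × 775.26 = 833.92 MPa
Goodman: 1/n_f = τ_a/S_se + τ_m/S_su = 292.9/157 + 833.92/590 = 1.86563 + 1.41343 = 3.2791
n_f = 1/3.2791 = 0.305

0.305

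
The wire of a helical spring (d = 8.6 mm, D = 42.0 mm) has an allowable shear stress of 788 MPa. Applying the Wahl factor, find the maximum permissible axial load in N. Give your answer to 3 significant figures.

C = D/d = 42.0/8.6 = 4.8837
K_W = (4C−1)/(4C−4) + 0.615/C = 18.535/15.535 + 0.1259 = 1.3190
τ_max = K·8FD/(πd³) → F_max = τ_allow·πd³/(8DK)
F_max = 788·π·8.6³/(8·42.0·1.3190) = 1.5746e+06/443.2 = 3552.8 N

3550 N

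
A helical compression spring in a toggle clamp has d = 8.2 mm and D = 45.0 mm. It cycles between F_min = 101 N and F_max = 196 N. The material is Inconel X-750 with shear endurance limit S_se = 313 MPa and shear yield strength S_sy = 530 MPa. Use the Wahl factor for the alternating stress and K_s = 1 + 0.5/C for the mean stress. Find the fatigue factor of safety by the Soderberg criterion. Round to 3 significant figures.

C = D/d = 45.0/8.2 = 5.4878; K_W = (4C−1)/(4C−4)+0.615/C = 1.2792; K_s = 1+0.5/C = 1.0911
F_a = (F_max−F_min)/2 = 47.5 N; F_m = (F_max+F_min)/2 = 148.5 N
τ_a = K_W·8F_aD/(πd³) = 1.2792 × 9.872 = 12.628 MPa
τ_m = K_s·8F_mD/(πd³) = 1.0911 × 30.863 = 33.675 MPa
Soderberg: 1/n_f = τ_a/S_se + τ_m/S_sy = 12.628/313 + 33.675/530 = 0.04035 + 0.06354 = 0.10388
n_f = 1/0.10388 = 9.626

9.63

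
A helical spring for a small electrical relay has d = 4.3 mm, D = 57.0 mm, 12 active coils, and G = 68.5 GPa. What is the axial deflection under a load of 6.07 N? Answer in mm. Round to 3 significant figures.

4.61 mm

k = Gd⁴/(8D³N_a) = (68.5×10³)(4.3⁴)/(8·57.0³·12) = 1.3173 N/mm
δ = F/k = 6.07 / 1.3173 = 4.6081 mm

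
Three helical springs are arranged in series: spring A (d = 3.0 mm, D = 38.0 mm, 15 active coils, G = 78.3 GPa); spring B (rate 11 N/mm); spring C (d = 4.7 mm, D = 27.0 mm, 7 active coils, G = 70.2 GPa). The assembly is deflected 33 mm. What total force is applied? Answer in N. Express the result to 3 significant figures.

28.4 N

k_A = Gd⁴/(8D³N_a) = (78.3×10³)(3.0⁴)/(8·38.0³·15) = 0.9632 N/mm
k_C = Gd⁴/(8D³N_a) = (70.2×10³)(4.7⁴)/(8·27.0³·7) = 31.078 N/mm
Series: 1/k_eq = 1/0.9632 + 1/11 + 1/31.078 = 1.1613; k_eq = 0.86111 N/mm
F = k_eq·δ = 0.86111·33 = 28.417 N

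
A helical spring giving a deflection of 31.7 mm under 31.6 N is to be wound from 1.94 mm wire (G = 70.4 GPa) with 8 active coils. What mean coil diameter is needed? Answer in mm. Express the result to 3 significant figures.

25.0 mm

Required rate k = F/δ = 31.6/31.7 = 0.99685 N/mm
D = (Gd⁴/(8N_a·k))^(1/3) = (70.4×10³·1.94⁴/(8·8·0.99685))^(1/3)
  = (15630.5)^(1/3) = 25.0029 mm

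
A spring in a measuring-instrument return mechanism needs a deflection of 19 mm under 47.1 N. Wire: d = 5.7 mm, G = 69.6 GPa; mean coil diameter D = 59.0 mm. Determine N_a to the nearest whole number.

Required rate k = F/δ = 47.1/19 = 2.4789 N/mm
N_a = Gd⁴/(8D³k) = (69.6×10³ × 5.7⁴)/(8 × 59.0³ × 2.4789)
    = 7.34698e+07 / 4.07299e+06 = 18.04 → 18 coils

18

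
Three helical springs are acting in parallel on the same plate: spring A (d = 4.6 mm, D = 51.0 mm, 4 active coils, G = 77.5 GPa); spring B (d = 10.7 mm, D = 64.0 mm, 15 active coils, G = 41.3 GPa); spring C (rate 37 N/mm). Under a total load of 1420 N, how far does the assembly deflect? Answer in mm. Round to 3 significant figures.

k_A = Gd⁴/(8D³N_a) = (77.5×10³)(4.6⁴)/(8·51.0³·4) = 8.1747 N/mm
k_B = Gd⁴/(8D³N_a) = (41.3×10³)(10.7⁴)/(8·64.0³·15) = 17.209 N/mm
Parallel: k_eq = 8.1747 + 17.209 + 37 = 62.384 N/mm
δ = F/k_eq = 1420/62.384 = 22.762 mm

22.8 mm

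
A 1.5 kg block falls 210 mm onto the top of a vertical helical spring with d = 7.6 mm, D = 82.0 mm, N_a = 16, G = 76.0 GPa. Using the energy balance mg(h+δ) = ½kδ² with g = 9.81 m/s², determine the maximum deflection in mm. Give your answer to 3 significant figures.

45.8 mm

k = Gd⁴/(8D³N_a) = (76.0×10³)(7.6⁴)/(8·82.0³·16) = 3.5927 N/mm
W = mg = 1.5 × 9.81 = 14.715 N
½kδ² − Wδ − Wh = 0 → δ = (W + √(W² + 2kWh))/k
δ = (14.715 + √(216.53 + 22203.7))/3.5927 = (14.715 + 149.73)/3.5927 = 45.774 mm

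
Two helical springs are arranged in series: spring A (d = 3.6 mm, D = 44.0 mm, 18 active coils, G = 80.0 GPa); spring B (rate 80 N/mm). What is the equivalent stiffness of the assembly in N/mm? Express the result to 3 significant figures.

1.08 N/mm

k_A = Gd⁴/(8D³N_a) = (80.0×10³)(3.6⁴)/(8·44.0³·18) = 1.0954 N/mm
Series: 1/k_eq = 1/1.0954 + 1/80 = 0.92539; k_eq = 1.0806 N/mm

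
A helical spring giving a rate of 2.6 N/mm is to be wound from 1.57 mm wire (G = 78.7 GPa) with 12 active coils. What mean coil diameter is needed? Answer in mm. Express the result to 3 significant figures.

12.4 mm

D = (Gd⁴/(8N_a·k))^(1/3) = (78.7×10³·1.57⁴/(8·12·2.6))^(1/3)
  = (1915.71)^(1/3) = 12.4197 mm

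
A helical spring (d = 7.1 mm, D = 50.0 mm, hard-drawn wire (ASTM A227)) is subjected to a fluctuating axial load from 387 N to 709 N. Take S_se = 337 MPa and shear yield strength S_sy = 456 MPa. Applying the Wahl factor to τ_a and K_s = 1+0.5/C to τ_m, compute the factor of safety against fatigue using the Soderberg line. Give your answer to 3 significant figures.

C = D/d = 50.0/7.1 = 7.0423; K_W = (4C−1)/(4C−4)+0.615/C = 1.2115; K_s = 1+0.5/C = 1.0710
F_a = (F_max−F_min)/2 = 161 N; F_m = (F_max+F_min)/2 = 548 N
τ_a = K_W·8F_aD/(πd³) = 1.2115 × 57.274 = 69.385 MPa
τ_m = K_s·8F_mD/(πd³) = 1.0710 × 194.95 = 208.79 MPa
Soderberg: 1/n_f = τ_a/S_se + τ_m/S_sy = 69.385/337 + 208.79/456 = 0.20589 + 0.45787 = 0.66376
n_f = 1/0.66376 = 1.507

1.51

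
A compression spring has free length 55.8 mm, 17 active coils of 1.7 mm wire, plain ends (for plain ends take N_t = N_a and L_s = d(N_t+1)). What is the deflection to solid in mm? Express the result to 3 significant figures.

25.2 mm

N_t = 17; L_s = 1.7·18 = 30.6 mm
δ_solid = L₀ − L_s = 55.8 − 30.6 = 25.2 mm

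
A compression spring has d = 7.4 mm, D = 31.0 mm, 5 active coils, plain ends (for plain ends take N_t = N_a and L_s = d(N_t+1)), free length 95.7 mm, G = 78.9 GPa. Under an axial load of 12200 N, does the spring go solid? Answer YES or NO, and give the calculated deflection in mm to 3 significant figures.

k = Gd⁴/(8D³N_a) = (78.9×10³)(7.4⁴)/(8·31.0³·5) = 198.54 N/mm
N_t = 5; L_s = 7.4·6 = 44.4 mm; δ_solid = L₀ − L_s = 95.7 − 44.4 = 51.3 mm
δ = F/k = 12200/198.54 = 61.447 mm
δ ≥ δ_solid → spring goes solid

YES, δ = 61.4 mm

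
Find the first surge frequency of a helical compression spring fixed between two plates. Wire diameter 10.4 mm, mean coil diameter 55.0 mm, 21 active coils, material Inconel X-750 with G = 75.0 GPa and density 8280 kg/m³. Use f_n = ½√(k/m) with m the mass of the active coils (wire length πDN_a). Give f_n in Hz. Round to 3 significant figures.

k = Gd⁴/(8D³N_a) = (75.0×10³)(10.4⁴)/(8·55.0³·21) = 31.39 N/mm = 31390 N/m
Wire length L = πDN_a = π·55.0·21 = 3628.5 mm
m = ρ·(πd²/4)·L = 8280 × 84.949×10⁻⁶ m² × 3.6285 m = 2.5522 kg
f_n = ½√(k/m) = 0.5·√(31390/2.5522) = 0.5·√(12299) = 55.451 Hz

55.5 Hz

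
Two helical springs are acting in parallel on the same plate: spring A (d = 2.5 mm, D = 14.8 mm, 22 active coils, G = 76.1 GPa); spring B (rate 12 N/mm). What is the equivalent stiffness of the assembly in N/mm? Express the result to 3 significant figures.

17.2 N/mm

k_A = Gd⁴/(8D³N_a) = (76.1×10³)(2.5⁴)/(8·14.8³·22) = 5.2101 N/mm
Parallel: k_eq = 5.2101 + 12 = 17.21 N/mm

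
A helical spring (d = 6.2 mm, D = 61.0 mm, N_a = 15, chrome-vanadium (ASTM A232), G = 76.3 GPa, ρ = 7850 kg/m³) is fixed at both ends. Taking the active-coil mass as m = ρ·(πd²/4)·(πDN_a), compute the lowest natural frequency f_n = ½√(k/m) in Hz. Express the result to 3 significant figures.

39.0 Hz

k = Gd⁴/(8D³N_a) = (76.3×10³)(6.2⁴)/(8·61.0³·15) = 4.1392 N/mm = 4139.2 N/m
Wire length L = πDN_a = π·61.0·15 = 2874.6 mm
m = ρ·(πd²/4)·L = 7850 × 30.191×10⁻⁶ m² × 2.8746 m = 0.68126 kg
f_n = ½√(k/m) = 0.5·√(4139.2/0.68126) = 0.5·√(6075.8) = 38.974 Hz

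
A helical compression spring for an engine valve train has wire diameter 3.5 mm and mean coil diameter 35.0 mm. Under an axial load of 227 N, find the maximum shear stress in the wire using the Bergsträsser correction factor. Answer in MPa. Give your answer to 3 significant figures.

Spring index C = D/d = 35.0/3.5 = 10.0000
K_B = (4C+2)/(4C−3) = 42.000/37.000 = 1.1351
τ₀ = 8FD/(πd³) = 8·227·35.0/(π·3.5³) = 63560/134.7 = 471.88 MPa
τ_max = K·τ₀ = 1.1351 × 471.88 = 535.65 MPa

536 MPa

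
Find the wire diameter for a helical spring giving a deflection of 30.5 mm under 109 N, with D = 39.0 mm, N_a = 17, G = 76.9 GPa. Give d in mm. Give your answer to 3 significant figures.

Required rate k = F/δ = 109/30.5 = 3.5738 N/mm
d = (8D³N_a·k / G)^(1/4) = (8·39.0³·17·3.5738 / (76.9×10³))^0.25
  = (374.92)^0.25 = 4.4003 mm

4.40 mm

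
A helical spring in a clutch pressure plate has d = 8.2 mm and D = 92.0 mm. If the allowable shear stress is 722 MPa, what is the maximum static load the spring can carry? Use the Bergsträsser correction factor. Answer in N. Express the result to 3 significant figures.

1520 N

C = D/d = 92.0/8.2 = 11.2195
K_B = (4C+2)/(4C−3) = 46.878/41.878 = 1.1194
τ_max = K·8FD/(πd³) → F_max = τ_allow·πd³/(8DK)
F_max = 722·π·8.2³/(8·92.0·1.1194) = 1.2506e+06/823.87 = 1518 N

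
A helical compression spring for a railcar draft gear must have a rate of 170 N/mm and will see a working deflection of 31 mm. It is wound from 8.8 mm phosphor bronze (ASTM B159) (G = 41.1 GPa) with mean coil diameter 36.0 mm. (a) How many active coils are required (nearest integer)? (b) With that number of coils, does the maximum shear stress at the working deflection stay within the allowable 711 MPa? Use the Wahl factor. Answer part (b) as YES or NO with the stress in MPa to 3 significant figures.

N_a = Gd⁴/(8D³k) = (41.1×10³)(8.8⁴)/(8·36.0³·170) = 3.884 → N_a = 4
Actual rate k = Gd⁴/(8D³·4) = 165.09 N/mm
Working load F = kδ = 165.09·31 = 5117.7 N
C = 36.0/8.8 = 4.0909; K_W = (4C−1)/(4C−4)+0.615/C = 1.3930
τ_max = K_W·8FD/(πd³) = 1.3930·688.45 = 958.99 MPa
τ_max > 711 MPa → exceeds allowable

(a) 4 coils; (b) NO, τ_max = 959 MPa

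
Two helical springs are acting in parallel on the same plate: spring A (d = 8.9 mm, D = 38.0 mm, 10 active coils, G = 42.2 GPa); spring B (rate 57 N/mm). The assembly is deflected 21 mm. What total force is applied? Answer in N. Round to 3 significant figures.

2460 N

k_A = Gd⁴/(8D³N_a) = (42.2×10³)(8.9⁴)/(8·38.0³·10) = 60.316 N/mm
Parallel: k_eq = 60.316 + 57 = 117.32 N/mm
F = k_eq·δ = 117.32·21 = 2463.6 N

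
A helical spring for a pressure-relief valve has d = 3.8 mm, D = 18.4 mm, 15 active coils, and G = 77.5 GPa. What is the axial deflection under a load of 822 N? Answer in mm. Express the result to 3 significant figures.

38.0 mm

k = Gd⁴/(8D³N_a) = (77.5×10³)(3.8⁴)/(8·18.4³·15) = 21.617 N/mm
δ = F/k = 822 / 21.617 = 38.025 mm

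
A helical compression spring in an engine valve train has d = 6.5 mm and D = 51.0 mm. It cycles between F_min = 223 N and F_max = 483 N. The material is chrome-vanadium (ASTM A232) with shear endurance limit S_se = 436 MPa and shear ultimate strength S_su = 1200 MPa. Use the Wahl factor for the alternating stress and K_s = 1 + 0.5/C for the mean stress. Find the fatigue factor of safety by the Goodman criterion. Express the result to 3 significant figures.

3.17

C = D/d = 51.0/6.5 = 7.8462; K_W = (4C−1)/(4C−4)+0.615/C = 1.1879; K_s = 1+0.5/C = 1.0637
F_a = (F_max−F_min)/2 = 130 N; F_m = (F_max+F_min)/2 = 353 N
τ_a = K_W·8F_aD/(πd³) = 1.1879 × 61.477 = 73.031 MPa
τ_m = K_s·8F_mD/(πd³) = 1.0637 × 166.93 = 177.57 MPa
Goodman: 1/n_f = τ_a/S_se + τ_m/S_su = 73.031/436 + 177.57/1200 = 0.16750 + 0.14798 = 0.31548
n_f = 1/0.31548 = 3.17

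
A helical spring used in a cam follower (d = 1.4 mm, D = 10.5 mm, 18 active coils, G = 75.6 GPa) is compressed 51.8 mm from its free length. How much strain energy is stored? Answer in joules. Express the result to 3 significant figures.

2.34 J

k = Gd⁴/(8D³N_a) = (75.6×10³)(1.4⁴)/(8·10.5³·18) = 1.7422 N/mm
U = ½kδ² = 0.5 × 1.7422 × 51.8² = 2337.4 N·mm = 2.3374 J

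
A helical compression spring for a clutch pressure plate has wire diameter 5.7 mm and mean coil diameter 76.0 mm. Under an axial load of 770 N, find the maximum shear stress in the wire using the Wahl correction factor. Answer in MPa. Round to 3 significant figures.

891 MPa

Spring index C = D/d = 76.0/5.7 = 13.3333
K_W = (4C−1)/(4C−4) + 0.615/C = 52.333/49.333 + 0.0461 = 1.1069
τ₀ = 8FD/(πd³) = 8·770·76.0/(π·5.7³) = 468160/581.8 = 804.67 MPa
τ_max = K·τ₀ = 1.1069 × 804.67 = 890.72 MPa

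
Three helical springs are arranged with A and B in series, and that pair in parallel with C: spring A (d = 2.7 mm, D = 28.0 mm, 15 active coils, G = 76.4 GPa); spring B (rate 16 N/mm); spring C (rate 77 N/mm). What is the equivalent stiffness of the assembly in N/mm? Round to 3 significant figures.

78.4 N/mm

k_A = Gd⁴/(8D³N_a) = (76.4×10³)(2.7⁴)/(8·28.0³·15) = 1.5413 N/mm
Springs A,B series: k_AB = 1/(1/1.5413+1/16) = 1.4059 N/mm; parallel with C: k_eq = 1.4059+77 = 78.406 N/mm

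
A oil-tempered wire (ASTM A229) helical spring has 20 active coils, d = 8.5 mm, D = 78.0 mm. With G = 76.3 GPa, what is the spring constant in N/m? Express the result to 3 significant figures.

5250 N/m

k = Gd⁴/(8D³N_a) = (76.3×10³ × 8.5⁴) / (8 × 78.0³ × 20)
  = 3.98291e+08 / 7.59283e+07 = 5.2456 N/mm = 5245.6 N/m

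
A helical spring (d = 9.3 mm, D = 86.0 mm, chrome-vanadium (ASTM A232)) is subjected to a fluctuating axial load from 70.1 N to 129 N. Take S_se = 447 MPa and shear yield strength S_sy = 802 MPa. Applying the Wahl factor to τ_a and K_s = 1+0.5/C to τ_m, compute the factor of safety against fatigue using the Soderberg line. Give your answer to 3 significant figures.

17.7

C = D/d = 86.0/9.3 = 9.2473; K_W = (4C−1)/(4C−4)+0.615/C = 1.1574; K_s = 1+0.5/C = 1.0541
F_a = (F_max−F_min)/2 = 29.45 N; F_m = (F_max+F_min)/2 = 99.55 N
τ_a = K_W·8F_aD/(πd³) = 1.1574 × 8.0182 = 9.2806 MPa
τ_m = K_s·8F_mD/(πd³) = 1.0541 × 27.104 = 28.569 MPa
Soderberg: 1/n_f = τ_a/S_se + τ_m/S_sy = 9.2806/447 + 28.569/802 = 0.02076 + 0.03562 = 0.056385
n_f = 1/0.056385 = 17.74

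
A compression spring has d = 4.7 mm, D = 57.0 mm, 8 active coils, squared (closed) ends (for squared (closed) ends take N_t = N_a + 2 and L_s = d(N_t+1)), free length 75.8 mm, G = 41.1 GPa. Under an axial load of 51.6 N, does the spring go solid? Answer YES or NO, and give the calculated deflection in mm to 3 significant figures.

k = Gd⁴/(8D³N_a) = (41.1×10³)(4.7⁴)/(8·57.0³·8) = 1.6921 N/mm
N_t = 10; L_s = 4.7·11 = 51.7 mm; δ_solid = L₀ − L_s = 75.8 − 51.7 = 24.1 mm
δ = F/k = 51.6/1.6921 = 30.494 mm
δ ≥ δ_solid → spring goes solid

YES, δ = 30.5 mm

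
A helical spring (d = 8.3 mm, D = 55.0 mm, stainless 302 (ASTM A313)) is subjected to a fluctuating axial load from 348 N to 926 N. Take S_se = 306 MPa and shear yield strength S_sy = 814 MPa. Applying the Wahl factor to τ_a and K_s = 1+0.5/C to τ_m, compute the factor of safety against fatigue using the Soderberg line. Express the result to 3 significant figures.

2.04

C = D/d = 55.0/8.3 = 6.6265; K_W = (4C−1)/(4C−4)+0.615/C = 1.2261; K_s = 1+0.5/C = 1.0755
F_a = (F_max−F_min)/2 = 289 N; F_m = (F_max+F_min)/2 = 637 N
τ_a = K_W·8F_aD/(πd³) = 1.2261 × 70.789 = 86.795 MPa
τ_m = K_s·8F_mD/(πd³) = 1.0755 × 156.03 = 167.8 MPa
Soderberg: 1/n_f = τ_a/S_se + τ_m/S_sy = 86.795/306 + 167.8/814 = 0.28364 + 0.20615 = 0.48979
n_f = 1/0.48979 = 2.042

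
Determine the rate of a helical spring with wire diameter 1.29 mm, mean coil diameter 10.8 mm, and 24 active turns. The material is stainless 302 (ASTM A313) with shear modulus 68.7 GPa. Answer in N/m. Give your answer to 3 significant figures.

k = Gd⁴/(8D³N_a) = (68.7×10³ × 1.29⁴) / (8 × 10.8³ × 24)
  = 190246 / 241865 = 0.78658 N/mm = 786.58 N/m

787 N/m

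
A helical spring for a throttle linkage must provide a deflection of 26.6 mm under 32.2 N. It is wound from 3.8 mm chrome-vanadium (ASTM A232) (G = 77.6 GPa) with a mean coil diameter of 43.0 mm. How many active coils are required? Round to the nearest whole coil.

21

Required rate k = F/δ = 32.2/26.6 = 1.2105 N/mm
N_a = Gd⁴/(8D³k) = (77.6×10³ × 3.8⁴)/(8 × 43.0³ × 1.2105)
    = 1.61807e+07 / 769963 = 21.01 → 21 coils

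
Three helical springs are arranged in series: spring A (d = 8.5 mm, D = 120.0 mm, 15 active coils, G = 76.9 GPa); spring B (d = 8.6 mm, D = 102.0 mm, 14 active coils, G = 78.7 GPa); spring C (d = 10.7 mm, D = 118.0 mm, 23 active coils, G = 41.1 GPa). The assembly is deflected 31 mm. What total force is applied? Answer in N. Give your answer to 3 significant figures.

k_A = Gd⁴/(8D³N_a) = (76.9×10³)(8.5⁴)/(8·120.0³·15) = 1.9359 N/mm
k_B = Gd⁴/(8D³N_a) = (78.7×10³)(8.6⁴)/(8·102.0³·14) = 3.622 N/mm
k_C = Gd⁴/(8D³N_a) = (41.1×10³)(10.7⁴)/(8·118.0³·23) = 1.782 N/mm
Series: 1/k_eq = 1/1.9359 + 1/3.622 + 1/1.782 = 1.3538; k_eq = 0.73865 N/mm
F = k_eq·δ = 0.73865·31 = 22.898 N

22.9 N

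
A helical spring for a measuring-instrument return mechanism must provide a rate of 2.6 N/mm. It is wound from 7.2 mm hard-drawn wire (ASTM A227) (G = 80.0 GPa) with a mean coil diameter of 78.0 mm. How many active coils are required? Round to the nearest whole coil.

N_a = Gd⁴/(8D³k) = (80.0×10³ × 7.2⁴)/(8 × 78.0³ × 2.6)
    = 2.14991e+08 / 9.87068e+06 = 21.78 → 22 coils

22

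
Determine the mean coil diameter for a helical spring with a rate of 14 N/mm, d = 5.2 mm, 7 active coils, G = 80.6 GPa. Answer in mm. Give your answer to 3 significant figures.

D = (Gd⁴/(8N_a·k))^(1/3) = (80.6×10³·5.2⁴/(8·7·14))^(1/3)
  = (75167.9)^(1/3) = 42.2031 mm

42.2 mm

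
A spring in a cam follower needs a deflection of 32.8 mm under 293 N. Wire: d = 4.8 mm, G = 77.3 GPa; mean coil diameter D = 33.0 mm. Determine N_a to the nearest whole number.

16

Required rate k = F/δ = 293/32.8 = 8.9329 N/mm
N_a = Gd⁴/(8D³k) = (77.3×10³ × 4.8⁴)/(8 × 33.0³ × 8.9329)
    = 4.10341e+07 / 2.56818e+06 = 15.98 → 16 coils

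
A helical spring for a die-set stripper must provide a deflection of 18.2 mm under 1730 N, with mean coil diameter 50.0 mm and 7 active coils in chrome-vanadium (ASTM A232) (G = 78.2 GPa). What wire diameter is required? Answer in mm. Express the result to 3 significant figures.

Required rate k = F/δ = 1730/18.2 = 95.055 N/mm
d = (8D³N_a·k / G)^(1/4) = (8·50.0³·7·95.055 / (78.2×10³))^0.25
  = (8508.8)^0.25 = 9.6043 mm

9.60 mm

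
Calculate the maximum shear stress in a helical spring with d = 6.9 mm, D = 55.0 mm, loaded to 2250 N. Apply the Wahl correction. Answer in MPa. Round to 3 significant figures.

1140 MPa

Spring index C = D/d = 55.0/6.9 = 7.9710
K_W = (4C−1)/(4C−4) + 0.615/C = 30.884/27.884 + 0.0772 = 1.1847
τ₀ = 8FD/(πd³) = 8·2250·55.0/(π·6.9³) = 990000/1032 = 959.26 MPa
τ_max = K·τ₀ = 1.1847 × 959.26 = 1136.5 MPa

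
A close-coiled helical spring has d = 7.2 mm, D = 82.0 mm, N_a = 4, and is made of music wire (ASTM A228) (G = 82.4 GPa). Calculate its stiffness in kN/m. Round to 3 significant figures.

12.6 kN/m

k = Gd⁴/(8D³N_a) = (82.4×10³ × 7.2⁴) / (8 × 82.0³ × 4)
  = 2.21441e+08 / 1.76438e+07 = 12.551 N/mm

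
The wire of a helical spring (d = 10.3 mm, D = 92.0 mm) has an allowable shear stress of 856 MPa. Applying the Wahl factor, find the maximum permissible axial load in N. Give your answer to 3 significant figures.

3430 N

C = D/d = 92.0/10.3 = 8.9320
K_W = (4C−1)/(4C−4) + 0.615/C = 34.728/31.728 + 0.0689 = 1.1634
τ_max = K·8FD/(πd³) → F_max = τ_allow·πd³/(8DK)
F_max = 856·π·10.3³/(8·92.0·1.1634) = 2.9386e+06/856.27 = 3431.8 N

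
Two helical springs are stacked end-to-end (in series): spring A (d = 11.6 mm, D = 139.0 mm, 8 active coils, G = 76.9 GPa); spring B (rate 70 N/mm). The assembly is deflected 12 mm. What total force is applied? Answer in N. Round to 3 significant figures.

87.1 N

k_A = Gd⁴/(8D³N_a) = (76.9×10³)(11.6⁴)/(8·139.0³·8) = 8.1009 N/mm
Series: 1/k_eq = 1/8.1009 + 1/70 = 0.13773; k_eq = 7.2607 N/mm
F = k_eq·δ = 7.2607·12 = 87.128 N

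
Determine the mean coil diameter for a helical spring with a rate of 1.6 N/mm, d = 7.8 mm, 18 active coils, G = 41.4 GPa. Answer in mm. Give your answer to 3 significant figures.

D = (Gd⁴/(8N_a·k))^(1/3) = (41.4×10³·7.8⁴/(8·18·1.6))^(1/3)
  = (665114)^(1/3) = 87.2902 mm

87.3 mm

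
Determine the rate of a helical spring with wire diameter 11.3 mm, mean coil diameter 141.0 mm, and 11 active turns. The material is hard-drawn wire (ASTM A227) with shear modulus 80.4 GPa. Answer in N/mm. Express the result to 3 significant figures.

k = Gd⁴/(8D³N_a) = (80.4×10³ × 11.3⁴) / (8 × 141.0³ × 11)
  = 1.3109e+09 / 2.46683e+08 = 5.3141 N/mm

5.31 N/mm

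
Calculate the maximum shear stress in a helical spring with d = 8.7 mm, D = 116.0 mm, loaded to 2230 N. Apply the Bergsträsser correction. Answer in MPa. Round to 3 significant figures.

1100 MPa

Spring index C = D/d = 116.0/8.7 = 13.3333
K_B = (4C+2)/(4C−3) = 55.333/50.333 = 1.0993
τ₀ = 8FD/(πd³) = 8·2230·116.0/(π·8.7³) = 2.06944e+06/2068.7 = 1000.3 MPa
τ_max = K·τ₀ = 1.0993 × 1000.3 = 1099.7 MPa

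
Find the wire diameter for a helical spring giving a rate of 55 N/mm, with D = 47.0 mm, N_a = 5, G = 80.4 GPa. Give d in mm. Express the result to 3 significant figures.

7.30 mm

d = (8D³N_a·k / G)^(1/4) = (8·47.0³·5·55 / (80.4×10³))^0.25
  = (2840.9)^0.25 = 7.3007 mm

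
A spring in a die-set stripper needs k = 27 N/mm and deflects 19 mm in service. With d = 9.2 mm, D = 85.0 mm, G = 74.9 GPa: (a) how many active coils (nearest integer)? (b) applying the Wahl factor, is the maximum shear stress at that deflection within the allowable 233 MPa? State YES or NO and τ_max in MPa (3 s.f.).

N_a = Gd⁴/(8D³k) = (74.9×10³)(9.2⁴)/(8·85.0³·27) = 4.045 → N_a = 4
Actual rate k = Gd⁴/(8D³·4) = 27.304 N/mm
Working load F = kδ = 27.304·19 = 518.78 N
C = 85.0/9.2 = 9.2391; K_W = (4C−1)/(4C−4)+0.615/C = 1.1576
τ_max = K_W·8FD/(πd³) = 1.1576·144.2 = 166.93 MPa
τ_max ≤ 233 MPa → acceptable

(a) 4 coils; (b) YES, τ_max = 167 MPa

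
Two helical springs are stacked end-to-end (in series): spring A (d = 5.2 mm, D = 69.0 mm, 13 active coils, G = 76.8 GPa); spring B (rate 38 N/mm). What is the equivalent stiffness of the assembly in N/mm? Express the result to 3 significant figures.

k_A = Gd⁴/(8D³N_a) = (76.8×10³)(5.2⁴)/(8·69.0³·13) = 1.6436 N/mm
Series: 1/k_eq = 1/1.6436 + 1/38 = 0.63474; k_eq = 1.5754 N/mm

1.58 N/mm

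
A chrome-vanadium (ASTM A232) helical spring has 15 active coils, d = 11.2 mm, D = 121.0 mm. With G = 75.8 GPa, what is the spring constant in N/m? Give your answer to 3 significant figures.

5610 N/m

k = Gd⁴/(8D³N_a) = (75.8×10³ × 11.2⁴) / (8 × 121.0³ × 15)
  = 1.19273e+09 / 2.12587e+08 = 5.6105 N/mm = 5610.5 N/m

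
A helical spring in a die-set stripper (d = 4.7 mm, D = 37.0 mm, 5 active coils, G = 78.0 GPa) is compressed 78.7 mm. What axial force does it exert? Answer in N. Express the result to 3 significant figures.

k = Gd⁴/(8D³N_a) = (78.0×10³)(4.7⁴)/(8·37.0³·5) = 18.785 N/mm
F = k·δ = 18.785 × 78.7 = 1478.4 N

1480 N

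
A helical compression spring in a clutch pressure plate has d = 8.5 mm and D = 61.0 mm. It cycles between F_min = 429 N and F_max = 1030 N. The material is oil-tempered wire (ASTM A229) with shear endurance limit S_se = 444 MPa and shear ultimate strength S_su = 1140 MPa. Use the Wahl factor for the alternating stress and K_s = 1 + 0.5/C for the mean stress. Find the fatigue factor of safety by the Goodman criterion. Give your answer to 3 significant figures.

C = D/d = 61.0/8.5 = 7.1765; K_W = (4C−1)/(4C−4)+0.615/C = 1.2071; K_s = 1+0.5/C = 1.0697
F_a = (F_max−F_min)/2 = 300.5 N; F_m = (F_max+F_min)/2 = 729.5 N
τ_a = K_W·8F_aD/(πd³) = 1.2071 × 76.008 = 91.751 MPa
τ_m = K_s·8F_mD/(πd³) = 1.0697 × 184.52 = 197.37 MPa
Goodman: 1/n_f = τ_a/S_se + τ_m/S_su = 91.751/444 + 197.37/1140 = 0.20665 + 0.17313 = 0.37978
n_f = 1/0.37978 = 2.633

2.63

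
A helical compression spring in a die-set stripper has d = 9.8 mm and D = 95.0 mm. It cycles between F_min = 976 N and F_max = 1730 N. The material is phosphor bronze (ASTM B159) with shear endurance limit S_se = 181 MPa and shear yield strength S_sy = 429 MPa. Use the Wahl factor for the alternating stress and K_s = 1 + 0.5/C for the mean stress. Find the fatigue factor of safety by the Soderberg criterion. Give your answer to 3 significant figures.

0.681

C = D/d = 95.0/9.8 = 9.6939; K_W = (4C−1)/(4C−4)+0.615/C = 1.1497; K_s = 1+0.5/C = 1.0516
F_a = (F_max−F_min)/2 = 377 N; F_m = (F_max+F_min)/2 = 1353 N
τ_a = K_W·8F_aD/(πd³) = 1.1497 × 96.901 = 111.41 MPa
τ_m = K_s·8F_mD/(πd³) = 1.0516 × 347.76 = 365.7 MPa
Soderberg: 1/n_f = τ_a/S_se + τ_m/S_sy = 111.41/181 + 365.7/429 = 0.61551 + 0.85245 = 1.468
n_f = 1/1.468 = 0.6812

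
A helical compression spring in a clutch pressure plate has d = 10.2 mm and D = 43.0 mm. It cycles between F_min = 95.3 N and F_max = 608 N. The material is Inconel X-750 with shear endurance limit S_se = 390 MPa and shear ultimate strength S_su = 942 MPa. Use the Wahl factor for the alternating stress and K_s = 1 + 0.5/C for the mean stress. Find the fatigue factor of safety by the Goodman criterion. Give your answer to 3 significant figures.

7.32

C = D/d = 43.0/10.2 = 4.2157; K_W = (4C−1)/(4C−4)+0.615/C = 1.3791; K_s = 1+0.5/C = 1.1186
F_a = (F_max−F_min)/2 = 256.35 N; F_m = (F_max+F_min)/2 = 351.65 N
τ_a = K_W·8F_aD/(πd³) = 1.3791 × 26.451 = 36.479 MPa
τ_m = K_s·8F_mD/(πd³) = 1.1186 × 36.284 = 40.588 MPa
Goodman: 1/n_f = τ_a/S_se + τ_m/S_su = 36.479/390 + 40.588/942 = 0.09354 + 0.04309 = 0.13662
n_f = 1/0.13662 = 7.319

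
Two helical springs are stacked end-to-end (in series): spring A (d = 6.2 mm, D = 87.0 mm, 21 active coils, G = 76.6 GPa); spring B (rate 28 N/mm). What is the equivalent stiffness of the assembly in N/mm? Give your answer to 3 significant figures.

0.987 N/mm

k_A = Gd⁴/(8D³N_a) = (76.6×10³)(6.2⁴)/(8·87.0³·21) = 1.0231 N/mm
Series: 1/k_eq = 1/1.0231 + 1/28 = 1.0131; k_eq = 0.98706 N/mm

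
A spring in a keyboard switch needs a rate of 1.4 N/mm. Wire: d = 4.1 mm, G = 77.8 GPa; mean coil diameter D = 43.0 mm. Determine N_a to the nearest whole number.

N_a = Gd⁴/(8D³k) = (77.8×10³ × 4.1⁴)/(8 × 43.0³ × 1.4)
    = 2.19844e+07 / 890478 = 24.69 → 25 coils

25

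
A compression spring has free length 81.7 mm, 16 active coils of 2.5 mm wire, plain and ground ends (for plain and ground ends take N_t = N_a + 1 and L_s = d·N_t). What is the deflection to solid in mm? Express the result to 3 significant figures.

N_t = 17; L_s = 2.5·17 = 42.5 mm
δ_solid = L₀ − L_s = 81.7 − 42.5 = 39.2 mm

39.2 mm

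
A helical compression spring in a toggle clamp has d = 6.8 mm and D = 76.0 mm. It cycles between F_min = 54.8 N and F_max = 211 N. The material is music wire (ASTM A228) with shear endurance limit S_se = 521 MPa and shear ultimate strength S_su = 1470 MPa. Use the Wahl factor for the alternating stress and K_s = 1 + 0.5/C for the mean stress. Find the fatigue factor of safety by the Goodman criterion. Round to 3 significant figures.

6.16

C = D/d = 76.0/6.8 = 11.1765; K_W = (4C−1)/(4C−4)+0.615/C = 1.1287; K_s = 1+0.5/C = 1.0447
F_a = (F_max−F_min)/2 = 78.1 N; F_m = (F_max+F_min)/2 = 132.9 N
τ_a = K_W·8F_aD/(πd³) = 1.1287 × 48.07 = 54.258 MPa
τ_m = K_s·8F_mD/(πd³) = 1.0447 × 81.8 = 85.459 MPa
Goodman: 1/n_f = τ_a/S_se + τ_m/S_su = 54.258/521 + 85.459/1470 = 0.10414 + 0.05814 = 0.16228
n_f = 1/0.16228 = 6.162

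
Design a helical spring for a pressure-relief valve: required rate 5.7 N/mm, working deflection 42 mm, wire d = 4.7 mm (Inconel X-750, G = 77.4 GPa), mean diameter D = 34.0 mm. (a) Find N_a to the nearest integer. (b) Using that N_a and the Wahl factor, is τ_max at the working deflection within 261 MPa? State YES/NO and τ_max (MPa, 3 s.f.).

N_a = Gd⁴/(8D³k) = (77.4×10³)(4.7⁴)/(8·34.0³·5.7) = 21.07 → N_a = 21
Actual rate k = Gd⁴/(8D³·21) = 5.7199 N/mm
Working load F = kδ = 5.7199·42 = 240.23 N
C = 34.0/4.7 = 7.2340; K_W = (4C−1)/(4C−4)+0.615/C = 1.2053
τ_max = K_W·8FD/(πd³) = 1.2053·200.34 = 241.47 MPa
τ_max ≤ 261 MPa → acceptable

(a) 21 coils; (b) YES, τ_max = 241 MPa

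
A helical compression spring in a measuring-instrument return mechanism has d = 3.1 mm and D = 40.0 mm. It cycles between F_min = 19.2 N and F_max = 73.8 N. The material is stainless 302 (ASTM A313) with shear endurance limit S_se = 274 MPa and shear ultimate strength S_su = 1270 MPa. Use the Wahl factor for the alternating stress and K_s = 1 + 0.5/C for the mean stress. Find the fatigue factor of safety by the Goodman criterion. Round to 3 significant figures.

C = D/d = 40.0/3.1 = 12.9032; K_W = (4C−1)/(4C−4)+0.615/C = 1.1107; K_s = 1+0.5/C = 1.0388
F_a = (F_max−F_min)/2 = 27.3 N; F_m = (F_max+F_min)/2 = 46.5 N
τ_a = K_W·8F_aD/(πd³) = 1.1107 × 93.342 = 103.67 MPa
τ_m = K_s·8F_mD/(πd³) = 1.0388 × 158.99 = 165.15 MPa
Goodman: 1/n_f = τ_a/S_se + τ_m/S_su = 103.67/274 + 165.15/1270 = 0.37837 + 0.13004 = 0.50841
n_f = 1/0.50841 = 1.967

1.97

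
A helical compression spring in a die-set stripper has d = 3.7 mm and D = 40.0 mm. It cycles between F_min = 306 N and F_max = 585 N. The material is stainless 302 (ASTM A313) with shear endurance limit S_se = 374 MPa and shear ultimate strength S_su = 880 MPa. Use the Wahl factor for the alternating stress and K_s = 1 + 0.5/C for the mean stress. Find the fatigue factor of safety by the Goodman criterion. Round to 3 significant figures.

C = D/d = 40.0/3.7 = 10.8108; K_W = (4C−1)/(4C−4)+0.615/C = 1.1333; K_s = 1+0.5/C = 1.0462
F_a = (F_max−F_min)/2 = 139.5 N; F_m = (F_max+F_min)/2 = 445.5 N
τ_a = K_W·8F_aD/(πd³) = 1.1333 × 280.52 = 317.93 MPa
τ_m = K_s·8F_mD/(πd³) = 1.0462 × 895.87 = 937.3 MPa
Goodman: 1/n_f = τ_a/S_se + τ_m/S_su = 317.93/374 + 937.3/880 = 0.85007 + 1.06511 = 1.9152
n_f = 1/1.9152 = 0.5221

0.522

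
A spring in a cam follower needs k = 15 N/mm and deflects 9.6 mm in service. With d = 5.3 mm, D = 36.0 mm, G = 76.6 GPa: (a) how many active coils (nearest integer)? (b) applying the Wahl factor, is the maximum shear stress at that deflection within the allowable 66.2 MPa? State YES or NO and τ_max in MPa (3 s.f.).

(a) 11 coils; (b) NO, τ_max = 106 MPa

N_a = Gd⁴/(8D³k) = (76.6×10³)(5.3⁴)/(8·36.0³·15) = 10.8 → N_a = 11
Actual rate k = Gd⁴/(8D³·11) = 14.721 N/mm
Working load F = kδ = 14.721·9.6 = 141.32 N
C = 36.0/5.3 = 6.7925; K_W = (4C−1)/(4C−4)+0.615/C = 1.2200
τ_max = K_W·8FD/(πd³) = 1.2200·87.022 = 106.17 MPa
τ_max > 66.2 MPa → exceeds allowable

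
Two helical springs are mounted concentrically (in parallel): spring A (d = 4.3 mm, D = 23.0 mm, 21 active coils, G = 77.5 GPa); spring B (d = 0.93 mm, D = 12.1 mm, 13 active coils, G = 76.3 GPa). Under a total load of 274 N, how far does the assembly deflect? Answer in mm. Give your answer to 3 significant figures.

20.6 mm

k_A = Gd⁴/(8D³N_a) = (77.5×10³)(4.3⁴)/(8·23.0³·21) = 12.962 N/mm
k_B = Gd⁴/(8D³N_a) = (76.3×10³)(0.93⁴)/(8·12.1³·13) = 0.30979 N/mm
Parallel: k_eq = 12.962 + 0.30979 = 13.272 N/mm
δ = F/k_eq = 274/13.272 = 20.645 mm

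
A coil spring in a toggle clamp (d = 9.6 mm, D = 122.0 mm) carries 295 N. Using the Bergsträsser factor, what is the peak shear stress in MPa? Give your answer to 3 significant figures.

Spring index C = D/d = 122.0/9.6 = 12.7083
K_B = (4C+2)/(4C−3) = 52.833/47.833 = 1.1045
τ₀ = 8FD/(πd³) = 8·295·122.0/(π·9.6³) = 287920/2779.5 = 103.59 MPa
τ_max = K·τ₀ = 1.1045 × 103.59 = 114.42 MPa

114 MPa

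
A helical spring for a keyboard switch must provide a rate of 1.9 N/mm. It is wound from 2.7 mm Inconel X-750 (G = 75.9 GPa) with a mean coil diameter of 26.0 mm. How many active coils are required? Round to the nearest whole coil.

N_a = Gd⁴/(8D³k) = (75.9×10³ × 2.7⁴)/(8 × 26.0³ × 1.9)
    = 4.03364e+06 / 267155 = 15.1 → 15 coils

15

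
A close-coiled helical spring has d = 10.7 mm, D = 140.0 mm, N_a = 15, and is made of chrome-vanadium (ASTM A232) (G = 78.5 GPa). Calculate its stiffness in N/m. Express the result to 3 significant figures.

3120 N/m

k = Gd⁴/(8D³N_a) = (78.5×10³ × 10.7⁴) / (8 × 140.0³ × 15)
  = 1.02897e+09 / 3.2928e+08 = 3.1249 N/mm = 3124.9 N/m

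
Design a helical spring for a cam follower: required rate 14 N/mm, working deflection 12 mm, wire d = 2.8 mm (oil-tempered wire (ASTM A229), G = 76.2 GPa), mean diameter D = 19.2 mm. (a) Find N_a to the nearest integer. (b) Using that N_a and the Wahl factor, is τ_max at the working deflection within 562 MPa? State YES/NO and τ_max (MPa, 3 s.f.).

(a) 6 coils; (b) YES, τ_max = 449 MPa

N_a = Gd⁴/(8D³k) = (76.2×10³)(2.8⁴)/(8·19.2³·14) = 5.908 → N_a = 6
Actual rate k = Gd⁴/(8D³·6) = 13.786 N/mm
Working load F = kδ = 13.786·12 = 165.43 N
C = 19.2/2.8 = 6.8571; K_W = (4C−1)/(4C−4)+0.615/C = 1.2177
τ_max = K_W·8FD/(πd³) = 1.2177·368.46 = 448.69 MPa
τ_max ≤ 562 MPa → acceptable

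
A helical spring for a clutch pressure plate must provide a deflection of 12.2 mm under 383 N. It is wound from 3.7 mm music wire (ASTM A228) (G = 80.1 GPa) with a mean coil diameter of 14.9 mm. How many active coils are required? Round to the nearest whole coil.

18

Required rate k = F/δ = 383/12.2 = 31.393 N/mm
N_a = Gd⁴/(8D³k) = (80.1×10³ × 3.7⁴)/(8 × 14.9³ × 31.393)
    = 1.5012e+07 / 830783 = 18.07 → 18 coils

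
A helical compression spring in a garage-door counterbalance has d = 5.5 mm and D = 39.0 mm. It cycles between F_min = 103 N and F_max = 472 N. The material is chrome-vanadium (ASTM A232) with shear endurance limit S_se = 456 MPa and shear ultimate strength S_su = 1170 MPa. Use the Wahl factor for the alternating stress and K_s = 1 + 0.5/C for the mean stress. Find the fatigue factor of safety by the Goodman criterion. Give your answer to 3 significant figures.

C = D/d = 39.0/5.5 = 7.0909; K_W = (4C−1)/(4C−4)+0.615/C = 1.2099; K_s = 1+0.5/C = 1.0705
F_a = (F_max−F_min)/2 = 184.5 N; F_m = (F_max+F_min)/2 = 287.5 N
τ_a = K_W·8F_aD/(πd³) = 1.2099 × 110.13 = 133.24 MPa
τ_m = K_s·8F_mD/(πd³) = 1.0705 × 171.61 = 183.72 MPa
Goodman: 1/n_f = τ_a/S_se + τ_m/S_su = 133.24/456 + 183.72/1170 = 0.29220 + 0.15702 = 0.44923
n_f = 1/0.44923 = 2.226

2.23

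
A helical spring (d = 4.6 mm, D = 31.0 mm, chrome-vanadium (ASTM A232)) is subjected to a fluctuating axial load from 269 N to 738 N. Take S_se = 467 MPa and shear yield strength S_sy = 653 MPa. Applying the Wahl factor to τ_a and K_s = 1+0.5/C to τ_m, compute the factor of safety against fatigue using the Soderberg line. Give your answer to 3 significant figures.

C = D/d = 31.0/4.6 = 6.7391; K_W = (4C−1)/(4C−4)+0.615/C = 1.2219; K_s = 1+0.5/C = 1.0742
F_a = (F_max−F_min)/2 = 234.5 N; F_m = (F_max+F_min)/2 = 503.5 N
τ_a = K_W·8F_aD/(πd³) = 1.2219 × 190.18 = 232.39 MPa
τ_m = K_s·8F_mD/(πd³) = 1.0742 × 408.35 = 438.64 MPa
Soderberg: 1/n_f = τ_a/S_se + τ_m/S_sy = 232.39/467 + 438.64/653 = 0.49763 + 0.67173 = 1.1694
n_f = 1/1.1694 = 0.8552

0.855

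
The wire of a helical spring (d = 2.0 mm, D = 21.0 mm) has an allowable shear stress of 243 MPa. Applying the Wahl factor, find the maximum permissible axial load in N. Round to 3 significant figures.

C = D/d = 21.0/2.0 = 10.5000
K_W = (4C−1)/(4C−4) + 0.615/C = 41.000/38.000 + 0.0586 = 1.1375
τ_max = K·8FD/(πd³) → F_max = τ_allow·πd³/(8DK)
F_max = 243·π·2.0³/(8·21.0·1.1375) = 6107.3/191.1 = 31.958 N

32.0 N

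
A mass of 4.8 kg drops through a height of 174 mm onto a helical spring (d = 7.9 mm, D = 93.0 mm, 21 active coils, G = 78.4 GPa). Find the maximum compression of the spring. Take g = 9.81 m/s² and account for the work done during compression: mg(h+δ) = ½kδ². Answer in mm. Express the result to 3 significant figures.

k = Gd⁴/(8D³N_a) = (78.4×10³)(7.9⁴)/(8·93.0³·21) = 2.2598 N/mm
W = mg = 4.8 × 9.81 = 47.088 N
½kδ² − Wδ − Wh = 0 → δ = (W + √(W² + 2kWh))/k
δ = (47.088 + √(2217.3 + 37030.2))/2.2598 = (47.088 + 198.11)/2.2598 = 108.51 mm

109 mm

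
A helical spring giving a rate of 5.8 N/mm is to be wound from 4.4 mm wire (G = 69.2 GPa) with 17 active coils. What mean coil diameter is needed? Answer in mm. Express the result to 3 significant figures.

32.0 mm

D = (Gd⁴/(8N_a·k))^(1/3) = (69.2×10³·4.4⁴/(8·17·5.8))^(1/3)
  = (32881.4)^(1/3) = 32.0369 mm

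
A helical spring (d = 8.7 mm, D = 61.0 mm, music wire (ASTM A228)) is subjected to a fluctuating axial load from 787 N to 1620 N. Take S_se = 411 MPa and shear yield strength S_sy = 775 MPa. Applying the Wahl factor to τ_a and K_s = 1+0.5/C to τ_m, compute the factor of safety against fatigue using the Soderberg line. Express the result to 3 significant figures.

C = D/d = 61.0/8.7 = 7.0115; K_W = (4C−1)/(4C−4)+0.615/C = 1.2125; K_s = 1+0.5/C = 1.0713
F_a = (F_max−F_min)/2 = 416.5 N; F_m = (F_max+F_min)/2 = 1203.5 N
τ_a = K_W·8F_aD/(πd³) = 1.2125 × 98.249 = 119.12 MPa
τ_m = K_s·8F_mD/(πd³) = 1.0713 × 283.9 = 304.14 MPa
Soderberg: 1/n_f = τ_a/S_se + τ_m/S_sy = 119.12/411 + 304.14/775 = 0.28984 + 0.39244 = 0.68228
n_f = 1/0.68228 = 1.466

1.47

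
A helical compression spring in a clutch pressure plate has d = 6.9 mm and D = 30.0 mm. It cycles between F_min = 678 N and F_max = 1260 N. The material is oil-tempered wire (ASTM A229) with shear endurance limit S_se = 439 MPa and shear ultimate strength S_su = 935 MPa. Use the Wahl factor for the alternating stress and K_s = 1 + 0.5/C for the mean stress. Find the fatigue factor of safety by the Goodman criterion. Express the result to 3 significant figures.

C = D/d = 30.0/6.9 = 4.3478; K_W = (4C−1)/(4C−4)+0.615/C = 1.3655; K_s = 1+0.5/C = 1.1150
F_a = (F_max−F_min)/2 = 291 N; F_m = (F_max+F_min)/2 = 969 N
τ_a = K_W·8F_aD/(πd³) = 1.3655 × 67.672 = 92.404 MPa
τ_m = K_s·8F_mD/(πd³) = 1.1150 × 225.34 = 251.25 MPa
Goodman: 1/n_f = τ_a/S_se + τ_m/S_su = 92.404/439 + 251.25/935 = 0.21049 + 0.26872 = 0.47921
n_f = 1/0.47921 = 2.087

2.09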